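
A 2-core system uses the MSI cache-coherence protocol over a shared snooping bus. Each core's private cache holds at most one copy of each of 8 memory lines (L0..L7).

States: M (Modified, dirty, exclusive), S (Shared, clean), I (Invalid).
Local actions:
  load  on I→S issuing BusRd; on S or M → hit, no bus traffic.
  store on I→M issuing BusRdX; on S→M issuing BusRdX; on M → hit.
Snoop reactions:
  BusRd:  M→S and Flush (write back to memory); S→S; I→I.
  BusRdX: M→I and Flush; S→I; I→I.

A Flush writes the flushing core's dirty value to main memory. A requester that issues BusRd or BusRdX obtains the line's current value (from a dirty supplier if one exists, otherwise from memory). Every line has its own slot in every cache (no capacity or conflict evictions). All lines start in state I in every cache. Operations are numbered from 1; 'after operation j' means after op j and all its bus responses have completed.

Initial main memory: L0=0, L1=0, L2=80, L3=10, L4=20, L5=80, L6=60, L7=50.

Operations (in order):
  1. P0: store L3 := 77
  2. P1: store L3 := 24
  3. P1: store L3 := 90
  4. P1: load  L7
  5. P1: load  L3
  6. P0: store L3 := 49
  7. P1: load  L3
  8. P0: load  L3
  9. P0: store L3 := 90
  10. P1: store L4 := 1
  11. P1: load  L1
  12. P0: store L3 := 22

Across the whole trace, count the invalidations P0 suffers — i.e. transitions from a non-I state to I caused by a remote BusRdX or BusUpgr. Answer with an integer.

invalidations = 1

step 1: P0: store L3 := 77  ⟶  MI  (L3)  txn=BusRdX  M[L3]=10
step 2: P1: store L3 := 24  ⟶  IM  (L3)  txn=BusRdX+Flush  M[L3]=77
step 3: P1: store L3 := 90  ⟶  IM  (L3)  txn=∅  M[L3]=77
step 4: P1: load  L7  ⟶  IS  (L7)  txn=BusRd  M[L7]=50
step 5: P1: load  L3  ⟶  IM  (L3)  txn=∅  M[L3]=77
step 6: P0: store L3 := 49  ⟶  MI  (L3)  txn=BusRdX+Flush  M[L3]=90
step 7: P1: load  L3  ⟶  SS  (L3)  txn=BusRd+Flush  M[L3]=49
step 8: P0: load  L3  ⟶  SS  (L3)  txn=∅  M[L3]=49
step 9: P0: store L3 := 90  ⟶  MI  (L3)  txn=BusRdX  M[L3]=49
step 10: P1: store L4 := 1  ⟶  IM  (L4)  txn=BusRdX  M[L4]=20
step 11: P1: load  L1  ⟶  IS  (L1)  txn=BusRd  M[L1]=0
step 12: P0: store L3 := 22  ⟶  MI  (L3)  txn=∅  M[L3]=49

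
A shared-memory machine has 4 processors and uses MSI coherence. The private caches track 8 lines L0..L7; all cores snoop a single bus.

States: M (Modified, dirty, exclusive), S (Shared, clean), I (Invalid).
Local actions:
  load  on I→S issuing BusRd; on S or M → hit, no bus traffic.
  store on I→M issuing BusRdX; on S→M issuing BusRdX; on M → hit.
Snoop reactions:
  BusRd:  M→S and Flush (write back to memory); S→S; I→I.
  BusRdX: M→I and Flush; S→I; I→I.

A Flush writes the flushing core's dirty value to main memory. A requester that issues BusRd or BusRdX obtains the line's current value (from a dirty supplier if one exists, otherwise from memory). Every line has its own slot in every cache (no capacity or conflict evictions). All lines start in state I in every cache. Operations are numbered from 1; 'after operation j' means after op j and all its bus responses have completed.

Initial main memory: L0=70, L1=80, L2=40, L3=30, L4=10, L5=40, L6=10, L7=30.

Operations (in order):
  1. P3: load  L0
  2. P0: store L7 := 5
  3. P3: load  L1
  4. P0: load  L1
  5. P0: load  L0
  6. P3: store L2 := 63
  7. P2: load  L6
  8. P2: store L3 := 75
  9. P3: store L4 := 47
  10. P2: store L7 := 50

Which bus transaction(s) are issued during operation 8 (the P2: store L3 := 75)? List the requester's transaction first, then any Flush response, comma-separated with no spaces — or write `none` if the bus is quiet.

1. P3: load  L0  bus=[BusRd]  L0: P0=I P1=I P2=I P3=S  mem[L0]=70
2. P0: store L7 := 5  bus=[BusRdX]  L7: P0=M P1=I P2=I P3=I  mem[L7]=30
3. P3: load  L1  bus=[BusRd]  L1: P0=I P1=I P2=I P3=S  mem[L1]=80
4. P0: load  L1  bus=[BusRd]  L1: P0=S P1=I P2=I P3=S  mem[L1]=80
5. P0: load  L0  bus=[BusRd]  L0: P0=S P1=I P2=I P3=S  mem[L0]=70
6. P3: store L2 := 63  bus=[BusRdX]  L2: P0=I P1=I P2=I P3=M  mem[L2]=40
7. P2: load  L6  bus=[BusRd]  L6: P0=I P1=I P2=S P3=I  mem[L6]=10
8. P2: store L3 := 75  bus=[BusRdX]  L3: P0=I P1=I P2=M P3=I  mem[L3]=30
9. P3: store L4 := 47  bus=[BusRdX]  L4: P0=I P1=I P2=I P3=M  mem[L4]=10
10. P2: store L7 := 50  bus=[BusRdX,Flush]  L7: P0=I P1=I P2=M P3=I  mem[L7]=5

bus = BusRdX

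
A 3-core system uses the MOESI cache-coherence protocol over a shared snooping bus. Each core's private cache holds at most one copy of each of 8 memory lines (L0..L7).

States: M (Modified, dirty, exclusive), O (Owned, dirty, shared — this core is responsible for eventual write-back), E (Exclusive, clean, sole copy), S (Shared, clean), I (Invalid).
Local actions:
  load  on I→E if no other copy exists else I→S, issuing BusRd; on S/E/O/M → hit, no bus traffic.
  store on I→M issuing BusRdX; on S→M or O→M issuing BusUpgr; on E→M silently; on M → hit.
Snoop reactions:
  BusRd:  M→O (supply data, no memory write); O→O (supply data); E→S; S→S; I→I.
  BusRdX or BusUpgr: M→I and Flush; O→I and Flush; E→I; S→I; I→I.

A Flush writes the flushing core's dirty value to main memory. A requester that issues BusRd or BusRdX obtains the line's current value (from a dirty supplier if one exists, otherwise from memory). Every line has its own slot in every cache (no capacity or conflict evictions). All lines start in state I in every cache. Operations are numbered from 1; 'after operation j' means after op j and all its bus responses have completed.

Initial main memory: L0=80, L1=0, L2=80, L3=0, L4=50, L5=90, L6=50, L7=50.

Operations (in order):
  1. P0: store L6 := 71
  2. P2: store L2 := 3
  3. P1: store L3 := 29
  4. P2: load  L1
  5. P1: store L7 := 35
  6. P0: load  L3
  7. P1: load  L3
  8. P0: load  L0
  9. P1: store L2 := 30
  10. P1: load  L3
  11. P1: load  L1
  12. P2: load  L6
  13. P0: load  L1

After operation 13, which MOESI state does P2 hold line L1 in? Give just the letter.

1. P0: store L6 := 71  bus=[BusRdX]  L6: P0=M P1=I P2=I  mem[L6]=50
2. P2: store L2 := 3  bus=[BusRdX]  L2: P0=I P1=I P2=M  mem[L2]=80
3. P1: store L3 := 29  bus=[BusRdX]  L3: P0=I P1=M P2=I  mem[L3]=0
4. P2: load  L1  bus=[BusRd]  L1: P0=I P1=I P2=E  mem[L1]=0
5. P1: store L7 := 35  bus=[BusRdX]  L7: P0=I P1=M P2=I  mem[L7]=50
6. P0: load  L3  bus=[BusRd]  L3: P0=S P1=O P2=I  mem[L3]=0
7. P1: load  L3  bus=[-]  L3: P0=S P1=O P2=I  mem[L3]=0
8. P0: load  L0  bus=[BusRd]  L0: P0=E P1=I P2=I  mem[L0]=80
9. P1: store L2 := 30  bus=[BusRdX,Flush]  L2: P0=I P1=M P2=I  mem[L2]=3
10. P1: load  L3  bus=[-]  L3: P0=S P1=O P2=I  mem[L3]=0
11. P1: load  L1  bus=[BusRd]  L1: P0=I P1=S P2=S  mem[L1]=0
12. P2: load  L6  bus=[BusRd]  L6: P0=O P1=I P2=S  mem[L6]=50
13. P0: load  L1  bus=[BusRd]  L1: P0=S P1=S P2=S  mem[L1]=0

state = S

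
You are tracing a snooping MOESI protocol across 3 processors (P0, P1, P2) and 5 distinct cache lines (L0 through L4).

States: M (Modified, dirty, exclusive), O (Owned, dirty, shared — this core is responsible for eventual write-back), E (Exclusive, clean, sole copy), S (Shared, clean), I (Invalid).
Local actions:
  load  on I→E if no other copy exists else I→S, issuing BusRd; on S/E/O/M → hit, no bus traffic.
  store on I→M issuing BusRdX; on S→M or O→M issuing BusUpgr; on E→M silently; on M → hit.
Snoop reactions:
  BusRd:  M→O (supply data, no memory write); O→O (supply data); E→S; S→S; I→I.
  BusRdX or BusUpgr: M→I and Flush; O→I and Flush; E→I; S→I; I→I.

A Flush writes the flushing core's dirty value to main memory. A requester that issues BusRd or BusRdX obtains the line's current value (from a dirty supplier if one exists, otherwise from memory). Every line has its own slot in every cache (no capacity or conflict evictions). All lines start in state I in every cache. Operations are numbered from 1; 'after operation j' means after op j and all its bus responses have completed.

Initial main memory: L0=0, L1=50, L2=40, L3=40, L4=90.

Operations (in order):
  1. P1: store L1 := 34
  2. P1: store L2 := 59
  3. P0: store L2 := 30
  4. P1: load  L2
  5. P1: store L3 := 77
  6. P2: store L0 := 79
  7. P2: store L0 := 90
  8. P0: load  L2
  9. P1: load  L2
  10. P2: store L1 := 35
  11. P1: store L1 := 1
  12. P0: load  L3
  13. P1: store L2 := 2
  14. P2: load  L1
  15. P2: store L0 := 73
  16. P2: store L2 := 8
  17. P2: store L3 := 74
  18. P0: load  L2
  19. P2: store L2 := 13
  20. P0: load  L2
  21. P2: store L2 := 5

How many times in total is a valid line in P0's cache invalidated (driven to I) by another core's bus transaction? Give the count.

1. P1: store L1 := 34  bus=[BusRdX]  L1: P0=I P1=M P2=I  mem[L1]=50
2. P1: store L2 := 59  bus=[BusRdX]  L2: P0=I P1=M P2=I  mem[L2]=40
3. P0: store L2 := 30  bus=[BusRdX,Flush]  L2: P0=M P1=I P2=I  mem[L2]=59
4. P1: load  L2  bus=[BusRd]  L2: P0=O P1=S P2=I  mem[L2]=59
5. P1: store L3 := 77  bus=[BusRdX]  L3: P0=I P1=M P2=I  mem[L3]=40
6. P2: store L0 := 79  bus=[BusRdX]  L0: P0=I P1=I P2=M  mem[L0]=0
7. P2: store L0 := 90  bus=[-]  L0: P0=I P1=I P2=M  mem[L0]=0
8. P0: load  L2  bus=[-]  L2: P0=O P1=S P2=I  mem[L2]=59
9. P1: load  L2  bus=[-]  L2: P0=O P1=S P2=I  mem[L2]=59
10. P2: store L1 := 35  bus=[BusRdX,Flush]  L1: P0=I P1=I P2=M  mem[L1]=34
11. P1: store L1 := 1  bus=[BusRdX,Flush]  L1: P0=I P1=M P2=I  mem[L1]=35
12. P0: load  L3  bus=[BusRd]  L3: P0=S P1=O P2=I  mem[L3]=40
13. P1: store L2 := 2  bus=[BusUpgr,Flush]  L2: P0=I P1=M P2=I  mem[L2]=30
14. P2: load  L1  bus=[BusRd]  L1: P0=I P1=O P2=S  mem[L1]=35
15. P2: store L0 := 73  bus=[-]  L0: P0=I P1=I P2=M  mem[L0]=0
16. P2: store L2 := 8  bus=[BusRdX,Flush]  L2: P0=I P1=I P2=M  mem[L2]=2
17. P2: store L3 := 74  bus=[BusRdX,Flush]  L3: P0=I P1=I P2=M  mem[L3]=77
18. P0: load  L2  bus=[BusRd]  L2: P0=S P1=I P2=O  mem[L2]=2
19. P2: store L2 := 13  bus=[BusUpgr]  L2: P0=I P1=I P2=M  mem[L2]=2
20. P0: load  L2  bus=[BusRd]  L2: P0=S P1=I P2=O  mem[L2]=2
21. P2: store L2 := 5  bus=[BusUpgr]  L2: P0=I P1=I P2=M  mem[L2]=2

invalidations = 4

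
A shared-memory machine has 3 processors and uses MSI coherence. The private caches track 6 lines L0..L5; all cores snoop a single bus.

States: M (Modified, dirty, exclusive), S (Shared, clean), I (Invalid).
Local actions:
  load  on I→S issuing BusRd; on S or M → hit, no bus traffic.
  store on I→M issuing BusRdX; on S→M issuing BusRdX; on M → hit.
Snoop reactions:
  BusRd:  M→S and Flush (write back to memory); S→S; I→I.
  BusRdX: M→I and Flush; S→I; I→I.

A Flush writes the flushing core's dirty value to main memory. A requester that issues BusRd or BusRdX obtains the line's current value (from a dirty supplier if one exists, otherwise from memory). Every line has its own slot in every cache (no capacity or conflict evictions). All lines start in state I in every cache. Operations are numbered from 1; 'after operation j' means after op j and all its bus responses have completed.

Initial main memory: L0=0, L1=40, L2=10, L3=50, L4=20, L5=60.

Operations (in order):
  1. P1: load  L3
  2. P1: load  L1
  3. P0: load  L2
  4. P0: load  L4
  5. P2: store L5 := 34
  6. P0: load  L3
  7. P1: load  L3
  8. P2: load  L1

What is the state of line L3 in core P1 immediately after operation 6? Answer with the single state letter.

[1] P1: load  L3 | P0:I, P1:S(50), P2:I | bus: BusRd
[2] P1: load  L1 | P0:I, P1:S(40), P2:I | bus: BusRd
[3] P0: load  L2 | P0:S(10), P1:I, P2:I | bus: BusRd
[4] P0: load  L4 | P0:S(20), P1:I, P2:I | bus: BusRd
[5] P2: store L5 := 34 | P0:I, P1:I, P2:M(34) | bus: BusRdX
[6] P0: load  L3 | P0:S(50), P1:S(50), P2:I | bus: BusRd
[7] P1: load  L3 | P0:S(50), P1:S(50), P2:I | bus: none
[8] P2: load  L1 | P0:I, P1:S(40), P2:S(40) | bus: BusRd

state = S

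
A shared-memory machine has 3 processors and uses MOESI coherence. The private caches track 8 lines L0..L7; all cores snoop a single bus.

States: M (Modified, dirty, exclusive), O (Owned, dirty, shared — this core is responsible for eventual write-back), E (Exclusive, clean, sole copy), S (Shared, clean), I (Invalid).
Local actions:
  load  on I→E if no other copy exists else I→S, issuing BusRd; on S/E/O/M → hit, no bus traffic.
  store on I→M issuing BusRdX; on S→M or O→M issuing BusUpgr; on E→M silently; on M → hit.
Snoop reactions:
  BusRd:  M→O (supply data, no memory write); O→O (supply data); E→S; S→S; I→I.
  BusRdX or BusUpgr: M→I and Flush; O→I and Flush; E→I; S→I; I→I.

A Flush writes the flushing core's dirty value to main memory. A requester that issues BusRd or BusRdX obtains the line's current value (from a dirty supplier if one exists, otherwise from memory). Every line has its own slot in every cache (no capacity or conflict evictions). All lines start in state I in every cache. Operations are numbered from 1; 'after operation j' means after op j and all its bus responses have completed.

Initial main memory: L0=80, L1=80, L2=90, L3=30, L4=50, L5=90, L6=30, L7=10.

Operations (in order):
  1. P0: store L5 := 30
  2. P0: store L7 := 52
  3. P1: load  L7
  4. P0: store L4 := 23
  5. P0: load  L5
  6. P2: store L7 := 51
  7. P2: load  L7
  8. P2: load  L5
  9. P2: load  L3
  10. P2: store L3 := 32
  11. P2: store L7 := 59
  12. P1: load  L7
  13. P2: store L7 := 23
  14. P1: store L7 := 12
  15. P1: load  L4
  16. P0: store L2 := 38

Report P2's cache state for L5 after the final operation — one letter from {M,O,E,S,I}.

1. P0: store L5 := 30  bus=[BusRdX]  L5: P0=M P1=I P2=I  mem[L5]=90
2. P0: store L7 := 52  bus=[BusRdX]  L7: P0=M P1=I P2=I  mem[L7]=10
3. P1: load  L7  bus=[BusRd]  L7: P0=O P1=S P2=I  mem[L7]=10
4. P0: store L4 := 23  bus=[BusRdX]  L4: P0=M P1=I P2=I  mem[L4]=50
5. P0: load  L5  bus=[-]  L5: P0=M P1=I P2=I  mem[L5]=90
6. P2: store L7 := 51  bus=[BusRdX,Flush]  L7: P0=I P1=I P2=M  mem[L7]=52
7. P2: load  L7  bus=[-]  L7: P0=I P1=I P2=M  mem[L7]=52
8. P2: load  L5  bus=[BusRd]  L5: P0=O P1=I P2=S  mem[L5]=90
9. P2: load  L3  bus=[BusRd]  L3: P0=I P1=I P2=E  mem[L3]=30
10. P2: store L3 := 32  bus=[-]  L3: P0=I P1=I P2=M  mem[L3]=30
11. P2: store L7 := 59  bus=[-]  L7: P0=I P1=I P2=M  mem[L7]=52
12. P1: load  L7  bus=[BusRd]  L7: P0=I P1=S P2=O  mem[L7]=52
13. P2: store L7 := 23  bus=[BusUpgr]  L7: P0=I P1=I P2=M  mem[L7]=52
14. P1: store L7 := 12  bus=[BusRdX,Flush]  L7: P0=I P1=M P2=I  mem[L7]=23
15. P1: load  L4  bus=[BusRd]  L4: P0=O P1=S P2=I  mem[L4]=50
16. P0: store L2 := 38  bus=[BusRdX]  L2: P0=M P1=I P2=I  mem[L2]=90

state = S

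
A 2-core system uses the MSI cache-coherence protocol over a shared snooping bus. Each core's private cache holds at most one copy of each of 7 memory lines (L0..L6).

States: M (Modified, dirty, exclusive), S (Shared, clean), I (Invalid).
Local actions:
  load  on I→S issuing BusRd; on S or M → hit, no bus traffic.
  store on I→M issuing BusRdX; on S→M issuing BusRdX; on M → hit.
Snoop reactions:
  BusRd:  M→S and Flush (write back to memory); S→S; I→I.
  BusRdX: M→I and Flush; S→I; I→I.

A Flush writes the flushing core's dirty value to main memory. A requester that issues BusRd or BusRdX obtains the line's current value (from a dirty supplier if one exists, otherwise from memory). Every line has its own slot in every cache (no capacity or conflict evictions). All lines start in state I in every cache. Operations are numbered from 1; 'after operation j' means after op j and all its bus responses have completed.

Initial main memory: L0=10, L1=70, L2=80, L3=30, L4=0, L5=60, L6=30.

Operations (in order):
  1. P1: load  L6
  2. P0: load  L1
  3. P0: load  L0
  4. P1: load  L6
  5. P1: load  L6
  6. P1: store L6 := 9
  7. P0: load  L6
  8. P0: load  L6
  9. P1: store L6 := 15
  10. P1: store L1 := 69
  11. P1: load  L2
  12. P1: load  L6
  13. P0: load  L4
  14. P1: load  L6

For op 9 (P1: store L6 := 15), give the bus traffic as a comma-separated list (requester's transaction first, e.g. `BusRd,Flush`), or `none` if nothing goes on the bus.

1. P1: load  L6  bus=[BusRd]  L6: P0=I P1=S  mem[L6]=30
2. P0: load  L1  bus=[BusRd]  L1: P0=S P1=I  mem[L1]=70
3. P0: load  L0  bus=[BusRd]  L0: P0=S P1=I  mem[L0]=10
4. P1: load  L6  bus=[-]  L6: P0=I P1=S  mem[L6]=30
5. P1: load  L6  bus=[-]  L6: P0=I P1=S  mem[L6]=30
6. P1: store L6 := 9  bus=[BusRdX]  L6: P0=I P1=M  mem[L6]=30
7. P0: load  L6  bus=[BusRd,Flush]  L6: P0=S P1=S  mem[L6]=9
8. P0: load  L6  bus=[-]  L6: P0=S P1=S  mem[L6]=9
9. P1: store L6 := 15  bus=[BusRdX]  L6: P0=I P1=M  mem[L6]=9
10. P1: store L1 := 69  bus=[BusRdX]  L1: P0=I P1=M  mem[L1]=70
11. P1: load  L2  bus=[BusRd]  L2: P0=I P1=S  mem[L2]=80
12. P1: load  L6  bus=[-]  L6: P0=I P1=M  mem[L6]=9
13. P0: load  L4  bus=[BusRd]  L4: P0=S P1=I  mem[L4]=0
14. P1: load  L6  bus=[-]  L6: P0=I P1=M  mem[L6]=9

bus = BusRdX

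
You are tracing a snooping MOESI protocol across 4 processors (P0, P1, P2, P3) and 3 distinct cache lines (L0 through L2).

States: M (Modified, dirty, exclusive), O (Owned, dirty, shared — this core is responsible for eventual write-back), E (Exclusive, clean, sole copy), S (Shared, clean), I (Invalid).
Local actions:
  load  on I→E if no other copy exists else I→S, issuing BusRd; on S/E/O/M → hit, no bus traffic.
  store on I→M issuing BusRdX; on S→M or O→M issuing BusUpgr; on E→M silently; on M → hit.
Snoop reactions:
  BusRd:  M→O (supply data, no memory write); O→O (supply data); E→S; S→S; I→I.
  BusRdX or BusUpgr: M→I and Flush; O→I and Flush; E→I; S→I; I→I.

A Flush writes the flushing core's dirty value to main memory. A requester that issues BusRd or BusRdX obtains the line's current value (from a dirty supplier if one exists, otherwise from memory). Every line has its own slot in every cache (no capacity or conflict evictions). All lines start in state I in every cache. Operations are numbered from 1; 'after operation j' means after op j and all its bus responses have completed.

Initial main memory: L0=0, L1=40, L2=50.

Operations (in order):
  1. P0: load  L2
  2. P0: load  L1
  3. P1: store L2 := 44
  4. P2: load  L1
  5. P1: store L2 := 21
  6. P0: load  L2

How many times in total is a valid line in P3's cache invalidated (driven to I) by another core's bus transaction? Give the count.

invalidations = 0

1. P0: load  L2  bus=[BusRd]  L2: P0=E P1=I P2=I P3=I  mem[L2]=50
2. P0: load  L1  bus=[BusRd]  L1: P0=E P1=I P2=I P3=I  mem[L1]=40
3. P1: store L2 := 44  bus=[BusRdX]  L2: P0=I P1=M P2=I P3=I  mem[L2]=50
4. P2: load  L1  bus=[BusRd]  L1: P0=S P1=I P2=S P3=I  mem[L1]=40
5. P1: store L2 := 21  bus=[-]  L2: P0=I P1=M P2=I P3=I  mem[L2]=50
6. P0: load  L2  bus=[BusRd]  L2: P0=S P1=O P2=I P3=I  mem[L2]=50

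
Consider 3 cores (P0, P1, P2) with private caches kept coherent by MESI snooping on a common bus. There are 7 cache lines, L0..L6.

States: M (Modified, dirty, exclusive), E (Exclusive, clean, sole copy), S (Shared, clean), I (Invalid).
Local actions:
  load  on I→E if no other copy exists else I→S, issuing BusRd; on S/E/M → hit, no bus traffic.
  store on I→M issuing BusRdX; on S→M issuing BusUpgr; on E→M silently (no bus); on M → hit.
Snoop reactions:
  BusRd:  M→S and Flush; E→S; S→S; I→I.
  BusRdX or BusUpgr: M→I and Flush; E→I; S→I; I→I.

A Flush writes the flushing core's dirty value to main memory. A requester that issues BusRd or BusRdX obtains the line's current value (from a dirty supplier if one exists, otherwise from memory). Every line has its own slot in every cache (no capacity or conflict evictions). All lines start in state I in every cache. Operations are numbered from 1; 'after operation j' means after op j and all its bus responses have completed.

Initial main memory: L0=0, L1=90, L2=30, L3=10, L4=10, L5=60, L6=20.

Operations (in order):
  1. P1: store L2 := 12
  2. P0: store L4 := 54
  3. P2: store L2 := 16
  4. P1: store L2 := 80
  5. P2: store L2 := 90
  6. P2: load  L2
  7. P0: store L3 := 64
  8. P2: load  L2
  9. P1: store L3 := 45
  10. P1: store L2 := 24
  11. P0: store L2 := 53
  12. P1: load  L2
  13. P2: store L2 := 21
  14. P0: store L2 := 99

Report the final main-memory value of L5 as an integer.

memory[L5] = 60

1. P1: store L2 := 12  bus=[BusRdX]  L2: P0=I P1=M P2=I  mem[L2]=30
2. P0: store L4 := 54  bus=[BusRdX]  L4: P0=M P1=I P2=I  mem[L4]=10
3. P2: store L2 := 16  bus=[BusRdX,Flush]  L2: P0=I P1=I P2=M  mem[L2]=12
4. P1: store L2 := 80  bus=[BusRdX,Flush]  L2: P0=I P1=M P2=I  mem[L2]=16
5. P2: store L2 := 90  bus=[BusRdX,Flush]  L2: P0=I P1=I P2=M  mem[L2]=80
6. P2: load  L2  bus=[-]  L2: P0=I P1=I P2=M  mem[L2]=80
7. P0: store L3 := 64  bus=[BusRdX]  L3: P0=M P1=I P2=I  mem[L3]=10
8. P2: load  L2  bus=[-]  L2: P0=I P1=I P2=M  mem[L2]=80
9. P1: store L3 := 45  bus=[BusRdX,Flush]  L3: P0=I P1=M P2=I  mem[L3]=64
10. P1: store L2 := 24  bus=[BusRdX,Flush]  L2: P0=I P1=M P2=I  mem[L2]=90
11. P0: store L2 := 53  bus=[BusRdX,Flush]  L2: P0=M P1=I P2=I  mem[L2]=24
12. P1: load  L2  bus=[BusRd,Flush]  L2: P0=S P1=S P2=I  mem[L2]=53
13. P2: store L2 := 21  bus=[BusRdX]  L2: P0=I P1=I P2=M  mem[L2]=53
14. P0: store L2 := 99  bus=[BusRdX,Flush]  L2: P0=M P1=I P2=I  mem[L2]=21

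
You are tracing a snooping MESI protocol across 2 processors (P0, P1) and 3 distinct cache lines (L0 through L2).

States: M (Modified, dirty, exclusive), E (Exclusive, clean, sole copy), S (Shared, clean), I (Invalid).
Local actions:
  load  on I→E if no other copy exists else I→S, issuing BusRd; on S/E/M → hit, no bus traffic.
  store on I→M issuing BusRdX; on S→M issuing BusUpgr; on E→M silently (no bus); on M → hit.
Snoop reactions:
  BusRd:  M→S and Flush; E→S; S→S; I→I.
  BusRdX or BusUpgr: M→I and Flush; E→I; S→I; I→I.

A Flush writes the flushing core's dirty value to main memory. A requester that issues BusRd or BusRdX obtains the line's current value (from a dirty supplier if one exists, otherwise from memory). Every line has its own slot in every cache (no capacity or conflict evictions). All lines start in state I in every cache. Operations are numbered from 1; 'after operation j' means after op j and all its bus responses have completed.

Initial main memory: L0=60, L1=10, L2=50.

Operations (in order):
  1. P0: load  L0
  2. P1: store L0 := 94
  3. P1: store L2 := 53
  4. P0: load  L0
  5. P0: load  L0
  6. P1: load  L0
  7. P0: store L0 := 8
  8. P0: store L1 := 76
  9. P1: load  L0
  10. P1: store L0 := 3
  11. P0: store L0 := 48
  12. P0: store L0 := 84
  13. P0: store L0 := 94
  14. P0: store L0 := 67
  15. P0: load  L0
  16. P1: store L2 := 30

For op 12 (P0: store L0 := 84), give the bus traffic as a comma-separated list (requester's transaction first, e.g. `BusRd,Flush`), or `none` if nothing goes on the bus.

bus = none

1. P0: load  L0  bus=[BusRd]  L0: P0=E P1=I  mem[L0]=60
2. P1: store L0 := 94  bus=[BusRdX]  L0: P0=I P1=M  mem[L0]=60
3. P1: store L2 := 53  bus=[BusRdX]  L2: P0=I P1=M  mem[L2]=50
4. P0: load  L0  bus=[BusRd,Flush]  L0: P0=S P1=S  mem[L0]=94
5. P0: load  L0  bus=[-]  L0: P0=S P1=S  mem[L0]=94
6. P1: load  L0  bus=[-]  L0: P0=S P1=S  mem[L0]=94
7. P0: store L0 := 8  bus=[BusUpgr]  L0: P0=M P1=I  mem[L0]=94
8. P0: store L1 := 76  bus=[BusRdX]  L1: P0=M P1=I  mem[L1]=10
9. P1: load  L0  bus=[BusRd,Flush]  L0: P0=S P1=S  mem[L0]=8
10. P1: store L0 := 3  bus=[BusUpgr]  L0: P0=I P1=M  mem[L0]=8
11. P0: store L0 := 48  bus=[BusRdX,Flush]  L0: P0=M P1=I  mem[L0]=3
12. P0: store L0 := 84  bus=[-]  L0: P0=M P1=I  mem[L0]=3
13. P0: store L0 := 94  bus=[-]  L0: P0=M P1=I  mem[L0]=3
14. P0: store L0 := 67  bus=[-]  L0: P0=M P1=I  mem[L0]=3
15. P0: load  L0  bus=[-]  L0: P0=M P1=I  mem[L0]=3
16. P1: store L2 := 30  bus=[-]  L2: P0=I P1=M  mem[L2]=50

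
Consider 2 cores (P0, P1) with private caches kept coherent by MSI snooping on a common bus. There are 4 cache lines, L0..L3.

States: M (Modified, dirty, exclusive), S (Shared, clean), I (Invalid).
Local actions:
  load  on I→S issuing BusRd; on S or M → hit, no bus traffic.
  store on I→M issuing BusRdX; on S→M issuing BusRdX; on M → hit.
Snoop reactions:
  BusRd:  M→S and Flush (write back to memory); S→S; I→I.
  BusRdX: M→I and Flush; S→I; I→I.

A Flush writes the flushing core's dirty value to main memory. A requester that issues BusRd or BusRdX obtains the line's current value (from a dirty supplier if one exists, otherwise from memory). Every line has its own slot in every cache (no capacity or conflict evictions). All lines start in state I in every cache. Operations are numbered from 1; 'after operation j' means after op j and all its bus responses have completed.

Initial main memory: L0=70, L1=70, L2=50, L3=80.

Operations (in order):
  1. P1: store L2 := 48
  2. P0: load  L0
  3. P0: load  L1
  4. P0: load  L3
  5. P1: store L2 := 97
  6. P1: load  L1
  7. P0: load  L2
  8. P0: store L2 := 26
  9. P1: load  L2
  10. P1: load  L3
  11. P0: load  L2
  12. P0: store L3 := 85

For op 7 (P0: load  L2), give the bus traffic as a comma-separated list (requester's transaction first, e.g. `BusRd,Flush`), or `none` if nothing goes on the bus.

bus = BusRd,Flush

[1] P1: store L2 := 48 | P0:I, P1:M(48) | bus: BusRdX
[2] P0: load  L0 | P0:S(70), P1:I | bus: BusRd
[3] P0: load  L1 | P0:S(70), P1:I | bus: BusRd
[4] P0: load  L3 | P0:S(80), P1:I | bus: BusRd
[5] P1: store L2 := 97 | P0:I, P1:M(97) | bus: none
[6] P1: load  L1 | P0:S(70), P1:S(70) | bus: BusRd
[7] P0: load  L2 | P0:S(97), P1:S(97) | bus: BusRd,Flush
[8] P0: store L2 := 26 | P0:M(26), P1:I | bus: BusRdX
[9] P1: load  L2 | P0:S(26), P1:S(26) | bus: BusRd,Flush
[10] P1: load  L3 | P0:S(80), P1:S(80) | bus: BusRd
[11] P0: load  L2 | P0:S(26), P1:S(26) | bus: none
[12] P0: store L3 := 85 | P0:M(85), P1:I | bus: BusRdX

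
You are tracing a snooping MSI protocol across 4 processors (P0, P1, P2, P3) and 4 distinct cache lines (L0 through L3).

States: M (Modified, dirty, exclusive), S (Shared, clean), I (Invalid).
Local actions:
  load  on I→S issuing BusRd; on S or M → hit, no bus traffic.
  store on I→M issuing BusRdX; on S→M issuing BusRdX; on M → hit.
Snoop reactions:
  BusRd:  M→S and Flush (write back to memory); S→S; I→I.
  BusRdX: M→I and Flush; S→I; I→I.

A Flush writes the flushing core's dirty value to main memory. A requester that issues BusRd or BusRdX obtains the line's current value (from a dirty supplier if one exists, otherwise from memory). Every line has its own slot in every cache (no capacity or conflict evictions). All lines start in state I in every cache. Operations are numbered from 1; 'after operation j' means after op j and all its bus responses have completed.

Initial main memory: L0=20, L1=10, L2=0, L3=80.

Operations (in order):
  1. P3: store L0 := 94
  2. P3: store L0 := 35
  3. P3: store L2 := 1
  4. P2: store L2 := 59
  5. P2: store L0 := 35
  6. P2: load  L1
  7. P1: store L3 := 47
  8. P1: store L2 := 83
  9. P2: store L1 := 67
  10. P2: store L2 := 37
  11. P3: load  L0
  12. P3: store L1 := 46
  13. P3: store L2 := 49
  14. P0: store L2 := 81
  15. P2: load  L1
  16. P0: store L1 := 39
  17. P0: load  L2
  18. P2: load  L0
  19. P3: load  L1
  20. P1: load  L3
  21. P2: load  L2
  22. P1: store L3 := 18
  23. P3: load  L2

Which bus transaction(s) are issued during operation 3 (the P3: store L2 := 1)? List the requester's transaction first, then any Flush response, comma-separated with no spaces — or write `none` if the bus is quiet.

bus = BusRdX

[1] P3: store L0 := 94 | P0:I, P1:I, P2:I, P3:M(94) | bus: BusRdX
[2] P3: store L0 := 35 | P0:I, P1:I, P2:I, P3:M(35) | bus: none
[3] P3: store L2 := 1 | P0:I, P1:I, P2:I, P3:M(1) | bus: BusRdX
[4] P2: store L2 := 59 | P0:I, P1:I, P2:M(59), P3:I | bus: BusRdX,Flush
[5] P2: store L0 := 35 | P0:I, P1:I, P2:M(35), P3:I | bus: BusRdX,Flush
[6] P2: load  L1 | P0:I, P1:I, P2:S(10), P3:I | bus: BusRd
[7] P1: store L3 := 47 | P0:I, P1:M(47), P2:I, P3:I | bus: BusRdX
[8] P1: store L2 := 83 | P0:I, P1:M(83), P2:I, P3:I | bus: BusRdX,Flush
[9] P2: store L1 := 67 | P0:I, P1:I, P2:M(67), P3:I | bus: BusRdX
[10] P2: store L2 := 37 | P0:I, P1:I, P2:M(37), P3:I | bus: BusRdX,Flush
[11] P3: load  L0 | P0:I, P1:I, P2:S(35), P3:S(35) | bus: BusRd,Flush
[12] P3: store L1 := 46 | P0:I, P1:I, P2:I, P3:M(46) | bus: BusRdX,Flush
[13] P3: store L2 := 49 | P0:I, P1:I, P2:I, P3:M(49) | bus: BusRdX,Flush
[14] P0: store L2 := 81 | P0:M(81), P1:I, P2:I, P3:I | bus: BusRdX,Flush
[15] P2: load  L1 | P0:I, P1:I, P2:S(46), P3:S(46) | bus: BusRd,Flush
[16] P0: store L1 := 39 | P0:M(39), P1:I, P2:I, P3:I | bus: BusRdX
[17] P0: load  L2 | P0:M(81), P1:I, P2:I, P3:I | bus: none
[18] P2: load  L0 | P0:I, P1:I, P2:S(35), P3:S(35) | bus: none
[19] P3: load  L1 | P0:S(39), P1:I, P2:I, P3:S(39) | bus: BusRd,Flush
[20] P1: load  L3 | P0:I, P1:M(47), P2:I, P3:I | bus: none
[21] P2: load  L2 | P0:S(81), P1:I, P2:S(81), P3:I | bus: BusRd,Flush
[22] P1: store L3 := 18 | P0:I, P1:M(18), P2:I, P3:I | bus: none
[23] P3: load  L2 | P0:S(81), P1:I, P2:S(81), P3:S(81) | bus: BusRd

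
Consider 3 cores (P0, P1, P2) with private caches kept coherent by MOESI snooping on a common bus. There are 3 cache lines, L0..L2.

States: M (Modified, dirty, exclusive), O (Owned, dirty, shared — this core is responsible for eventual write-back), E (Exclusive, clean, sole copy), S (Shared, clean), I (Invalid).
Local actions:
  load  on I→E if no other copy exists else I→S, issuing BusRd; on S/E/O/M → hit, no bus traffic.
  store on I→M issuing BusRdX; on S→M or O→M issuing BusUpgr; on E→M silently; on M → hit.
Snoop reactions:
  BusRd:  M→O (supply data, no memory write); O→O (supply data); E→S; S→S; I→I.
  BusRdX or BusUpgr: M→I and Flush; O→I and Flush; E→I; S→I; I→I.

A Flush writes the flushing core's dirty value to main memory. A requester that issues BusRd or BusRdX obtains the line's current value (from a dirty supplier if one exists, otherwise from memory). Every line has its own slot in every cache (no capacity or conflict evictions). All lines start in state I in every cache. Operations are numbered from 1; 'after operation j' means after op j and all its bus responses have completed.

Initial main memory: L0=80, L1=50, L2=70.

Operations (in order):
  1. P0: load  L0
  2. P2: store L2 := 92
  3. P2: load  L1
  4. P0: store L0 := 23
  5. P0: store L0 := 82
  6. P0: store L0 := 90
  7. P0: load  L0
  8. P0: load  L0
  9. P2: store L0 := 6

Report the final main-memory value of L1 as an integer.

memory[L1] = 50

1. P0: load  L0  bus=[BusRd]  L0: P0=E P1=I P2=I  mem[L0]=80
2. P2: store L2 := 92  bus=[BusRdX]  L2: P0=I P1=I P2=M  mem[L2]=70
3. P2: load  L1  bus=[BusRd]  L1: P0=I P1=I P2=E  mem[L1]=50
4. P0: store L0 := 23  bus=[-]  L0: P0=M P1=I P2=I  mem[L0]=80
5. P0: store L0 := 82  bus=[-]  L0: P0=M P1=I P2=I  mem[L0]=80
6. P0: store L0 := 90  bus=[-]  L0: P0=M P1=I P2=I  mem[L0]=80
7. P0: load  L0  bus=[-]  L0: P0=M P1=I P2=I  mem[L0]=80
8. P0: load  L0  bus=[-]  L0: P0=M P1=I P2=I  mem[L0]=80
9. P2: store L0 := 6  bus=[BusRdX,Flush]  L0: P0=I P1=I P2=M  mem[L0]=90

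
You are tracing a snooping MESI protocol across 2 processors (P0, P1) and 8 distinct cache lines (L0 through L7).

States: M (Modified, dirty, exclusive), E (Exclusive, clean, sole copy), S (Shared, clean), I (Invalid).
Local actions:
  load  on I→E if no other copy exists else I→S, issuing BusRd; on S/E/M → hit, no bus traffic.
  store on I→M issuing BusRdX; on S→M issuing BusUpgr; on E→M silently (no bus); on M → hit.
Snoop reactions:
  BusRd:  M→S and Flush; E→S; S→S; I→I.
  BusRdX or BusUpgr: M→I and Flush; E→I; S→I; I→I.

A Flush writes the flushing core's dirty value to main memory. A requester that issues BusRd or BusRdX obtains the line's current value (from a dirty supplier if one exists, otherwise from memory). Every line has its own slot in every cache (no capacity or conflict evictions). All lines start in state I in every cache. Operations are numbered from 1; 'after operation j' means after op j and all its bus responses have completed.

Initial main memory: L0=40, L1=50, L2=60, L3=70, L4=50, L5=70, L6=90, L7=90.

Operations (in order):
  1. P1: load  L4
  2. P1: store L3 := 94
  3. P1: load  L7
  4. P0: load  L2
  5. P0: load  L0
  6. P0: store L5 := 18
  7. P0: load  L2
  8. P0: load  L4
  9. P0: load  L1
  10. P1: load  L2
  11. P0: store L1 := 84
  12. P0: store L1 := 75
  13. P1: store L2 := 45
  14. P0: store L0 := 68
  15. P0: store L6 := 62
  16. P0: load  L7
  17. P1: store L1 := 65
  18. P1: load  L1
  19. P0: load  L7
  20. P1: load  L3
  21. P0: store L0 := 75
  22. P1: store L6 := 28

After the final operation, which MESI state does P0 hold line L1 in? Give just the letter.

state = I

step 1: P1: load  L4  ⟶  IE  (L4)  txn=BusRd  M[L4]=50
step 2: P1: store L3 := 94  ⟶  IM  (L3)  txn=BusRdX  M[L3]=70
step 3: P1: load  L7  ⟶  IE  (L7)  txn=BusRd  M[L7]=90
step 4: P0: load  L2  ⟶  EI  (L2)  txn=BusRd  M[L2]=60
step 5: P0: load  L0  ⟶  EI  (L0)  txn=BusRd  M[L0]=40
step 6: P0: store L5 := 18  ⟶  MI  (L5)  txn=BusRdX  M[L5]=70
step 7: P0: load  L2  ⟶  EI  (L2)  txn=∅  M[L2]=60
step 8: P0: load  L4  ⟶  SS  (L4)  txn=BusRd  M[L4]=50
step 9: P0: load  L1  ⟶  EI  (L1)  txn=BusRd  M[L1]=50
step 10: P1: load  L2  ⟶  SS  (L2)  txn=BusRd  M[L2]=60
step 11: P0: store L1 := 84  ⟶  MI  (L1)  txn=∅  M[L1]=50
step 12: P0: store L1 := 75  ⟶  MI  (L1)  txn=∅  M[L1]=50
step 13: P1: store L2 := 45  ⟶  IM  (L2)  txn=BusUpgr  M[L2]=60
step 14: P0: store L0 := 68  ⟶  MI  (L0)  txn=∅  M[L0]=40
step 15: P0: store L6 := 62  ⟶  MI  (L6)  txn=BusRdX  M[L6]=90
step 16: P0: load  L7  ⟶  SS  (L7)  txn=BusRd  M[L7]=90
step 17: P1: store L1 := 65  ⟶  IM  (L1)  txn=BusRdX+Flush  M[L1]=75
step 18: P1: load  L1  ⟶  IM  (L1)  txn=∅  M[L1]=75
step 19: P0: load  L7  ⟶  SS  (L7)  txn=∅  M[L7]=90
step 20: P1: load  L3  ⟶  IM  (L3)  txn=∅  M[L3]=70
step 21: P0: store L0 := 75  ⟶  MI  (L0)  txn=∅  M[L0]=40
step 22: P1: store L6 := 28  ⟶  IM  (L6)  txn=BusRdX+Flush  M[L6]=62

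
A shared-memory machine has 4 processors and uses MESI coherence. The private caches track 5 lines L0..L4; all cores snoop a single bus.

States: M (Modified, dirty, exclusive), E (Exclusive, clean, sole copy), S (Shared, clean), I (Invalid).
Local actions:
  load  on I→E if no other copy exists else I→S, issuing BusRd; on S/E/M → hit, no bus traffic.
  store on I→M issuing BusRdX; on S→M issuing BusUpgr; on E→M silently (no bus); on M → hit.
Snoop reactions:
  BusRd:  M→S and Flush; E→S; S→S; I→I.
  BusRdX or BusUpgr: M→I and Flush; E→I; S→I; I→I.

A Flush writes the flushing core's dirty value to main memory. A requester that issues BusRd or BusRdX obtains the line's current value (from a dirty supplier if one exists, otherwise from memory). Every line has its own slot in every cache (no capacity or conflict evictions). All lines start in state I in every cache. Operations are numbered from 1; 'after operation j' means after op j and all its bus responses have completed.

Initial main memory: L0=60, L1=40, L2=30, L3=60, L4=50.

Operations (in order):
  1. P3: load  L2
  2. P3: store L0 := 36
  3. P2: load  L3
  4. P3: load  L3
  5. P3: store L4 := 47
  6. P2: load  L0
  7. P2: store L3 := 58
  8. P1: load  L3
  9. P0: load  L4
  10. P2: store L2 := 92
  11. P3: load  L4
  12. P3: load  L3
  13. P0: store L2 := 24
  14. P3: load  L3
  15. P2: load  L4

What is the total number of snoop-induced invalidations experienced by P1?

step 1: P3: load  L2  ⟶  IIIE  (L2)  txn=BusRd  M[L2]=30
step 2: P3: store L0 := 36  ⟶  IIIM  (L0)  txn=BusRdX  M[L0]=60
step 3: P2: load  L3  ⟶  IIEI  (L3)  txn=BusRd  M[L3]=60
step 4: P3: load  L3  ⟶  IISS  (L3)  txn=BusRd  M[L3]=60
step 5: P3: store L4 := 47  ⟶  IIIM  (L4)  txn=BusRdX  M[L4]=50
step 6: P2: load  L0  ⟶  IISS  (L0)  txn=BusRd+Flush  M[L0]=36
step 7: P2: store L3 := 58  ⟶  IIMI  (L3)  txn=BusUpgr  M[L3]=60
step 8: P1: load  L3  ⟶  ISSI  (L3)  txn=BusRd+Flush  M[L3]=58
step 9: P0: load  L4  ⟶  SIIS  (L4)  txn=BusRd+Flush  M[L4]=47
step 10: P2: store L2 := 92  ⟶  IIMI  (L2)  txn=BusRdX  M[L2]=30
step 11: P3: load  L4  ⟶  SIIS  (L4)  txn=∅  M[L4]=47
step 12: P3: load  L3  ⟶  ISSS  (L3)  txn=BusRd  M[L3]=58
step 13: P0: store L2 := 24  ⟶  MIII  (L2)  txn=BusRdX+Flush  M[L2]=92
step 14: P3: load  L3  ⟶  ISSS  (L3)  txn=∅  M[L3]=58
step 15: P2: load  L4  ⟶  SISS  (L4)  txn=BusRd  M[L4]=47

invalidations = 0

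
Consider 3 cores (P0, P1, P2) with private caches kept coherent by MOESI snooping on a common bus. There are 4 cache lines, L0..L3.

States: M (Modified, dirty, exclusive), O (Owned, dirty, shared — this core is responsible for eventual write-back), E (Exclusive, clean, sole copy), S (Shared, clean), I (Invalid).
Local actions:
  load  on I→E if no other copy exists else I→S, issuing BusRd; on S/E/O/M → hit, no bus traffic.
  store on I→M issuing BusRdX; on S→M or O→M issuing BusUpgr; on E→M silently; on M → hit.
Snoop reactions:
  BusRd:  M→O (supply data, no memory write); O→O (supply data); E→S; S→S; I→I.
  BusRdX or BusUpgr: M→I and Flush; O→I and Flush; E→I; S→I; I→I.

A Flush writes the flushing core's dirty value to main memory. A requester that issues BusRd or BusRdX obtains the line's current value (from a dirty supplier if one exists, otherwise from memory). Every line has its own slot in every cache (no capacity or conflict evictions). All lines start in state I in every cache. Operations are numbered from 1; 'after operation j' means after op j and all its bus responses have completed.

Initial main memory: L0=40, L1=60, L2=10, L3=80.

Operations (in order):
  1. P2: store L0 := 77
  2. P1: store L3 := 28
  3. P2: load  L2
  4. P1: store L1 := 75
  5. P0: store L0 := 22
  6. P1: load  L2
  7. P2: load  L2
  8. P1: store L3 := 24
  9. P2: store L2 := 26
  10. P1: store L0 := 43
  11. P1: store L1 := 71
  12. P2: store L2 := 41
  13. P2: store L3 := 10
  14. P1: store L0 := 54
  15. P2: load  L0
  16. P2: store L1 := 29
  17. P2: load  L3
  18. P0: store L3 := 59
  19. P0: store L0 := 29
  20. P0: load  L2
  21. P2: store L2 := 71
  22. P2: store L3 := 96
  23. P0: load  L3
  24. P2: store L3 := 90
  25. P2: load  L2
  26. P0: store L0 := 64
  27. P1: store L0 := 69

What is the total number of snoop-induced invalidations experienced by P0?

  op1 P2: store L0 := 77 → I/I/M on L0; bus BusRdX; mem=40
  op2 P1: store L3 := 28 → I/M/I on L3; bus BusRdX; mem=80
  op3 P2: load  L2 → I/I/E on L2; bus BusRd; mem=10
  op4 P1: store L1 := 75 → I/M/I on L1; bus BusRdX; mem=60
  op5 P0: store L0 := 22 → M/I/I on L0; bus BusRdX Flush; mem=77
  op6 P1: load  L2 → I/S/S on L2; bus BusRd; mem=10
  op7 P2: load  L2 → I/S/S on L2; bus (none); mem=10
  op8 P1: store L3 := 24 → I/M/I on L3; bus (none); mem=80
  op9 P2: store L2 := 26 → I/I/M on L2; bus BusUpgr; mem=10
  op10 P1: store L0 := 43 → I/M/I on L0; bus BusRdX Flush; mem=22
  op11 P1: store L1 := 71 → I/M/I on L1; bus (none); mem=60
  op12 P2: store L2 := 41 → I/I/M on L2; bus (none); mem=10
  op13 P2: store L3 := 10 → I/I/M on L3; bus BusRdX Flush; mem=24
  op14 P1: store L0 := 54 → I/M/I on L0; bus (none); mem=22
  op15 P2: load  L0 → I/O/S on L0; bus BusRd; mem=22
  op16 P2: store L1 := 29 → I/I/M on L1; bus BusRdX Flush; mem=71
  op17 P2: load  L3 → I/I/M on L3; bus (none); mem=24
  op18 P0: store L3 := 59 → M/I/I on L3; bus BusRdX Flush; mem=10
  op19 P0: store L0 := 29 → M/I/I on L0; bus BusRdX Flush; mem=54
  op20 P0: load  L2 → S/I/O on L2; bus BusRd; mem=10
  op21 P2: store L2 := 71 → I/I/M on L2; bus BusUpgr; mem=10
  op22 P2: store L3 := 96 → I/I/M on L3; bus BusRdX Flush; mem=59
  op23 P0: load  L3 → S/I/O on L3; bus BusRd; mem=59
  op24 P2: store L3 := 90 → I/I/M on L3; bus BusUpgr; mem=59
  op25 P2: load  L2 → I/I/M on L2; bus (none); mem=10
  op26 P0: store L0 := 64 → M/I/I on L0; bus (none); mem=54
  op27 P1: store L0 := 69 → I/M/I on L0; bus BusRdX Flush; mem=64

invalidations = 5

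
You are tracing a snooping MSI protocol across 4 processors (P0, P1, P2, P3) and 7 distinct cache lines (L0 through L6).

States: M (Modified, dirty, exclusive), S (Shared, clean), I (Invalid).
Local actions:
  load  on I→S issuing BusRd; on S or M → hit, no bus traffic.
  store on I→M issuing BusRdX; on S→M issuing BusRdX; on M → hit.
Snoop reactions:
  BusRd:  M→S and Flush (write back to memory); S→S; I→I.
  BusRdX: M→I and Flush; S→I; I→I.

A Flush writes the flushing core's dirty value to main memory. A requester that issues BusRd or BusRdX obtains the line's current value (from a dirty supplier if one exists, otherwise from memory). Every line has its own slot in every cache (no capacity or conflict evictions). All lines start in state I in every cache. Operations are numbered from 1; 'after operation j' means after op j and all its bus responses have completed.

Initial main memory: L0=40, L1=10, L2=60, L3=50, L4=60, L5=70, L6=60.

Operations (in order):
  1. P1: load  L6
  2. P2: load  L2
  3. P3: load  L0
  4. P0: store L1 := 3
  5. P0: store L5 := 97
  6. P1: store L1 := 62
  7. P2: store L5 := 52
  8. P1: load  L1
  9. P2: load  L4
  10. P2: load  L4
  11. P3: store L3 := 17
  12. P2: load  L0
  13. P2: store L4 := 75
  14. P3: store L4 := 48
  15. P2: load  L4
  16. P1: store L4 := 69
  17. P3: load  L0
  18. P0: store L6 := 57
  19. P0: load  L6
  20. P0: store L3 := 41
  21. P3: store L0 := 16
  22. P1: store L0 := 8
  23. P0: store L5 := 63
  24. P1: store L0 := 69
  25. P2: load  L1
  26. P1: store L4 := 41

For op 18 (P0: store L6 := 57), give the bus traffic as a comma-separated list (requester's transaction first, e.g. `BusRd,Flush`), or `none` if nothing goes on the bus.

step 1: P1: load  L6  ⟶  ISII  (L6)  txn=BusRd  M[L6]=60
step 2: P2: load  L2  ⟶  IISI  (L2)  txn=BusRd  M[L2]=60
step 3: P3: load  L0  ⟶  IIIS  (L0)  txn=BusRd  M[L0]=40
step 4: P0: store L1 := 3  ⟶  MIII  (L1)  txn=BusRdX  M[L1]=10
step 5: P0: store L5 := 97  ⟶  MIII  (L5)  txn=BusRdX  M[L5]=70
step 6: P1: store L1 := 62  ⟶  IMII  (L1)  txn=BusRdX+Flush  M[L1]=3
step 7: P2: store L5 := 52  ⟶  IIMI  (L5)  txn=BusRdX+Flush  M[L5]=97
step 8: P1: load  L1  ⟶  IMII  (L1)  txn=∅  M[L1]=3
step 9: P2: load  L4  ⟶  IISI  (L4)  txn=BusRd  M[L4]=60
step 10: P2: load  L4  ⟶  IISI  (L4)  txn=∅  M[L4]=60
step 11: P3: store L3 := 17  ⟶  IIIM  (L3)  txn=BusRdX  M[L3]=50
step 12: P2: load  L0  ⟶  IISS  (L0)  txn=BusRd  M[L0]=40
step 13: P2: store L4 := 75  ⟶  IIMI  (L4)  txn=BusRdX  M[L4]=60
step 14: P3: store L4 := 48  ⟶  IIIM  (L4)  txn=BusRdX+Flush  M[L4]=75
step 15: P2: load  L4  ⟶  IISS  (L4)  txn=BusRd+Flush  M[L4]=48
step 16: P1: store L4 := 69  ⟶  IMII  (L4)  txn=BusRdX  M[L4]=48
step 17: P3: load  L0  ⟶  IISS  (L0)  txn=∅  M[L0]=40
step 18: P0: store L6 := 57  ⟶  MIII  (L6)  txn=BusRdX  M[L6]=60
step 19: P0: load  L6  ⟶  MIII  (L6)  txn=∅  M[L6]=60
step 20: P0: store L3 := 41  ⟶  MIII  (L3)  txn=BusRdX+Flush  M[L3]=17
step 21: P3: store L0 := 16  ⟶  IIIM  (L0)  txn=BusRdX  M[L0]=40
step 22: P1: store L0 := 8  ⟶  IMII  (L0)  txn=BusRdX+Flush  M[L0]=16
step 23: P0: store L5 := 63  ⟶  MIII  (L5)  txn=BusRdX+Flush  M[L5]=52
step 24: P1: store L0 := 69  ⟶  IMII  (L0)  txn=∅  M[L0]=16
step 25: P2: load  L1  ⟶  ISSI  (L1)  txn=BusRd+Flush  M[L1]=62
step 26: P1: store L4 := 41  ⟶  IMII  (L4)  txn=∅  M[L4]=48

bus = BusRdX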